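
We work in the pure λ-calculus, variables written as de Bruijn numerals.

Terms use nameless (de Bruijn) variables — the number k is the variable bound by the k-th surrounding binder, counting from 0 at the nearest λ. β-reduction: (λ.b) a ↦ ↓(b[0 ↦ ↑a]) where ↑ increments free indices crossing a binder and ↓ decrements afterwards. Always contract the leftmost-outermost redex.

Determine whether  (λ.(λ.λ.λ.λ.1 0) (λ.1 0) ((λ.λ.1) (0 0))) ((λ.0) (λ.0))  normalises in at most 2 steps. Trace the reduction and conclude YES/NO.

Answer: NO — after 2 steps the term is (λ.λ.λ.1 0) ((λ.λ.1) ((λ.0) (λ.0) ((λ.0) (λ.0)))), not yet normal

Derivation:
  start: (λ.(λ.λ.λ.λ.1 0) (λ.1 0) ((λ.λ.1) (0 0))) ((λ.0) (λ.0))
  step 1: (λ.λ.λ.λ.1 0) (λ.(λ.0) (λ.0) 0) ((λ.λ.1) ((λ.0) (λ.0) ((λ.0) (λ.0))))
  step 2: (λ.λ.λ.1 0) ((λ.λ.1) ((λ.0) (λ.0) ((λ.0) (λ.0))))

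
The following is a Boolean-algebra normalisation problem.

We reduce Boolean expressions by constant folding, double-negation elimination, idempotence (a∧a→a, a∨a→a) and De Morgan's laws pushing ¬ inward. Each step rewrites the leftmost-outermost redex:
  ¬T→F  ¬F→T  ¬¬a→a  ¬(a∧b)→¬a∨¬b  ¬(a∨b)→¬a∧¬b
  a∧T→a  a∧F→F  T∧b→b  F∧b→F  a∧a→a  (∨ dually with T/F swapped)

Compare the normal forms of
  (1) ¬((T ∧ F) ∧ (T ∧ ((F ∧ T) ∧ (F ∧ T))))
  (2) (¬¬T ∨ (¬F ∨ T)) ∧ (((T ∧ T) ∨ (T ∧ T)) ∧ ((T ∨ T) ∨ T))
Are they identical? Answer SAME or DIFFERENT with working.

Term A:
  start: ¬((T ∧ F) ∧ (T ∧ ((F ∧ T) ∧ (F ∧ T))))
  →1  ¬(T ∧ F) ∨ ¬(T ∧ ((F ∧ T) ∧ (F ∧ T)))
  →2  (¬T ∨ ¬F) ∨ ¬(T ∧ ((F ∧ T) ∧ (F ∧ T)))
  →3  (F ∨ ¬F) ∨ ¬(T ∧ ((F ∧ T) ∧ (F ∧ T)))
  →4  ¬F ∨ ¬(T ∧ ((F ∧ T) ∧ (F ∧ T)))
  →5  T ∨ ¬(T ∧ ((F ∧ T) ∧ (F ∧ T)))
  →6  T

Term B:
  start: (¬¬T ∨ (¬F ∨ T)) ∧ (((T ∧ T) ∨ (T ∧ T)) ∧ ((T ∨ T) ∨ T))
  →1  (T ∨ (¬F ∨ T)) ∧ (((T ∧ T) ∨ (T ∧ T)) ∧ ((T ∨ T) ∨ T))
  →2  T ∧ (((T ∧ T) ∨ (T ∧ T)) ∧ ((T ∨ T) ∨ T))
  →3  ((T ∧ T) ∨ (T ∧ T)) ∧ ((T ∨ T) ∨ T)
  →4  (T ∧ T) ∧ ((T ∨ T) ∨ T)
  →5  T ∧ ((T ∨ T) ∨ T)
  →6  (T ∨ T) ∨ T
  →7  T

Answer: SAME — A ⇓ T, B ⇓ T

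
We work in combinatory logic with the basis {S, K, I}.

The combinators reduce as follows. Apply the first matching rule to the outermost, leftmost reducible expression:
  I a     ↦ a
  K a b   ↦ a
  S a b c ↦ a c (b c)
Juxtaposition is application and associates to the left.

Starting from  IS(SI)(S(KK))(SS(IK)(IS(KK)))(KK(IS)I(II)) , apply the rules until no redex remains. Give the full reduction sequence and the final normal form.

Answer: normal form = K(K(K(S(KK)(S(KK)))))  (in 31 steps)

Derivation:
  start: IS(SI)(S(KK))(SS(IK)(IS(KK)))(KK(IS)I(II))
  [1] S(SI)(S(KK))(SS(IK)(IS(KK)))(KK(IS)I(II))
  [2] SI(SS(IK)(IS(KK)))(S(KK)(SS(IK)(IS(KK))))(KK(IS)I(II))
  [3] I(S(KK)(SS(IK)(IS(KK))))(SS(IK)(IS(KK))(S(KK)(SS(IK)(IS(KK)))))(KK(IS)I(II))
  [4] S(KK)(SS(IK)(IS(KK)))(SS(IK)(IS(KK))(S(KK)(SS(IK)(IS(KK)))))(KK(IS)I(II))
  [5] KK(SS(IK)(IS(KK))(S(KK)(SS(IK)(IS(KK)))))(SS(IK)(IS(KK))(SS(IK)(IS(KK))(S(KK)(SS(IK)(IS(KK))))))(KK(IS)I(II))
  [6] K(SS(IK)(IS(KK))(SS(IK)(IS(KK))(S(KK)(SS(IK)(IS(KK))))))(KK(IS)I(II))
  [7] SS(IK)(IS(KK))(SS(IK)(IS(KK))(S(KK)(SS(IK)(IS(KK)))))
  [8] S(IS(KK))(IK(IS(KK)))(SS(IK)(IS(KK))(S(KK)(SS(IK)(IS(KK)))))
  [9] IS(KK)(SS(IK)(IS(KK))(S(KK)(SS(IK)(IS(KK)))))(IK(IS(KK))(SS(IK)(IS(KK))(S(KK)(SS(IK)(IS(KK))))))
  [10] S(KK)(SS(IK)(IS(KK))(S(KK)(SS(IK)(IS(KK)))))(IK(IS(KK))(SS(IK)(IS(KK))(S(KK)(SS(IK)(IS(KK))))))
  [11] KK(IK(IS(KK))(SS(IK)(IS(KK))(S(KK)(SS(IK)(IS(KK))))))(SS(IK)(IS(KK))(S(KK)(SS(IK)(IS(KK))))(IK(IS(KK))(SS(IK)(IS(KK))(S(KK)(SS(IK)(IS(KK)))))))
  [12] K(SS(IK)(IS(KK))(S(KK)(SS(IK)(IS(KK))))(IK(IS(KK))(SS(IK)(IS(KK))(S(KK)(SS(IK)(IS(KK)))))))
  [13] K(S(IS(KK))(IK(IS(KK)))(S(KK)(SS(IK)(IS(KK))))(IK(IS(KK))(SS(IK)(IS(KK))(S(KK)(SS(IK)(IS(KK)))))))
  [14] K(IS(KK)(S(KK)(SS(IK)(IS(KK))))(IK(IS(KK))(S(KK)(SS(IK)(IS(KK)))))(IK(IS(KK))(SS(IK)(IS(KK))(S(KK)(SS(IK)(IS(KK)))))))
  [15] K(S(KK)(S(KK)(SS(IK)(IS(KK))))(IK(IS(KK))(S(KK)(SS(IK)(IS(KK)))))(IK(IS(KK))(SS(IK)(IS(KK))(S(KK)(SS(IK)(IS(KK)))))))
  [16] K(KK(IK(IS(KK))(S(KK)(SS(IK)(IS(KK)))))(S(KK)(SS(IK)(IS(KK)))(IK(IS(KK))(S(KK)(SS(IK)(IS(KK))))))(IK(IS(KK))(SS(IK)(IS(KK))(S(KK)(SS(IK)(IS(KK)))))))
  [17] K(K(S(KK)(SS(IK)(IS(KK)))(IK(IS(KK))(S(KK)(SS(IK)(IS(KK))))))(IK(IS(KK))(SS(IK)(IS(KK))(S(KK)(SS(IK)(IS(KK)))))))
  [18] K(S(KK)(SS(IK)(IS(KK)))(IK(IS(KK))(S(KK)(SS(IK)(IS(KK))))))
  [19] K(KK(IK(IS(KK))(S(KK)(SS(IK)(IS(KK)))))(SS(IK)(IS(KK))(IK(IS(KK))(S(KK)(SS(IK)(IS(KK)))))))
  [20] K(K(SS(IK)(IS(KK))(IK(IS(KK))(S(KK)(SS(IK)(IS(KK)))))))
  [21] K(K(S(IS(KK))(IK(IS(KK)))(IK(IS(KK))(S(KK)(SS(IK)(IS(KK)))))))
  [22] K(K(IS(KK)(IK(IS(KK))(S(KK)(SS(IK)(IS(KK)))))(IK(IS(KK))(IK(IS(KK))(S(KK)(SS(IK)(IS(KK))))))))
  [23] K(K(S(KK)(IK(IS(KK))(S(KK)(SS(IK)(IS(KK)))))(IK(IS(KK))(IK(IS(KK))(S(KK)(SS(IK)(IS(KK))))))))
  [24] K(K(KK(IK(IS(KK))(IK(IS(KK))(S(KK)(SS(IK)(IS(KK))))))(IK(IS(KK))(S(KK)(SS(IK)(IS(KK))))(IK(IS(KK))(IK(IS(KK))(S(KK)(SS(IK)(IS(KK)))))))))
  [25] K(K(K(IK(IS(KK))(S(KK)(SS(IK)(IS(KK))))(IK(IS(KK))(IK(IS(KK))(S(KK)(SS(IK)(IS(KK)))))))))
  [26] K(K(K(K(IS(KK))(S(KK)(SS(IK)(IS(KK))))(IK(IS(KK))(IK(IS(KK))(S(KK)(SS(IK)(IS(KK)))))))))
  [27] K(K(K(IS(KK)(IK(IS(KK))(IK(IS(KK))(S(KK)(SS(IK)(IS(KK)))))))))
  [28] K(K(K(S(KK)(IK(IS(KK))(IK(IS(KK))(S(KK)(SS(IK)(IS(KK)))))))))
  [29] K(K(K(S(KK)(K(IS(KK))(IK(IS(KK))(S(KK)(SS(IK)(IS(KK)))))))))
  [30] K(K(K(S(KK)(IS(KK)))))
  [31] K(K(K(S(KK)(S(KK)))))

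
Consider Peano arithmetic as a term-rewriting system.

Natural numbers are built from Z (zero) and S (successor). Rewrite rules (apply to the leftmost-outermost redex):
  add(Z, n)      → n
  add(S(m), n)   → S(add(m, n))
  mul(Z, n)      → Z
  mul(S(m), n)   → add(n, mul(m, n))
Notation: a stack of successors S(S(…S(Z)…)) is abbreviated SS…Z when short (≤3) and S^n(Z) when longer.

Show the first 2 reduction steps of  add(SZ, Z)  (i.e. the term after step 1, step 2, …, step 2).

Answer: after 2 steps: SZ

Working:
  start: add(SZ, Z)
  [1] S(add(Z, Z))
  [2] SZ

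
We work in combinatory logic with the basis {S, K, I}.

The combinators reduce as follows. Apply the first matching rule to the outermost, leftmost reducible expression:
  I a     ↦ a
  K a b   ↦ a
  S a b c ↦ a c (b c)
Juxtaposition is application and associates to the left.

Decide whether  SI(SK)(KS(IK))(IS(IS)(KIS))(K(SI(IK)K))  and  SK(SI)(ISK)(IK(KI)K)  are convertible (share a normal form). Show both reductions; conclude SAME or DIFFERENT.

Answer: DIFFERENT — A ⇓ K(KK), B ⇓ SK(KI)

Working:
Term A:
  start: SI(SK)(KS(IK))(IS(IS)(KIS))(K(SI(IK)K))
  →1  I(KS(IK))(SK(KS(IK)))(IS(IS)(KIS))(K(SI(IK)K))
  →2  KS(IK)(SK(KS(IK)))(IS(IS)(KIS))(K(SI(IK)K))
  →3  S(SK(KS(IK)))(IS(IS)(KIS))(K(SI(IK)K))
  →4  SK(KS(IK))(K(SI(IK)K))(IS(IS)(KIS)(K(SI(IK)K)))
  →5  K(K(SI(IK)K))(KS(IK)(K(SI(IK)K)))(IS(IS)(KIS)(K(SI(IK)K)))
  →6  K(SI(IK)K)(IS(IS)(KIS)(K(SI(IK)K)))
  →7  SI(IK)K
  →8  IK(IKK)
  →9  K(IKK)
  →10  K(KK)

Term B:
  start: SK(SI)(ISK)(IK(KI)K)
  →1  K(ISK)(SI(ISK))(IK(KI)K)
  →2  ISK(IK(KI)K)
  →3  SK(IK(KI)K)
  →4  SK(K(KI)K)
  →5  SK(KI)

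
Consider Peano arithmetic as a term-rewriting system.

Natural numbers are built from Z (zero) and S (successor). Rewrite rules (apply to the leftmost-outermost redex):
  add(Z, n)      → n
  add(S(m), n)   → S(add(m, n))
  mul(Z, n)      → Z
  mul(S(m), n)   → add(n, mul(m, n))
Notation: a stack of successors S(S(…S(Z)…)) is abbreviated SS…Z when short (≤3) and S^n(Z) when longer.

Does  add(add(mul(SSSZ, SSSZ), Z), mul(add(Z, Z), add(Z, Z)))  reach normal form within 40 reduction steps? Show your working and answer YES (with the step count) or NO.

Answer: YES — reaches normal form S^9(Z) in 38 ≤ 40 steps

Reduction:
  start: add(add(mul(SSSZ, SSSZ), Z), mul(add(Z, Z), add(Z, Z)))
  →1  add(add(add(SSSZ, mul(SSZ, SSSZ)), Z), mul(add(Z, Z), add(Z, Z)))
  →2  add(add(S(add(SSZ, mul(SSZ, SSSZ))), Z), mul(add(Z, Z), add(Z, Z)))
  →3  add(S(add(add(SSZ, mul(SSZ, SSSZ)), Z)), mul(add(Z, Z), add(Z, Z)))
  →4  S(add(add(add(SSZ, mul(SSZ, SSSZ)), Z), mul(add(Z, Z), add(Z, Z))))
  →5  S(add(add(S(add(SZ, mul(SSZ, SSSZ))), Z), mul(add(Z, Z), add(Z, Z))))
  →6  S(add(S(add(add(SZ, mul(SSZ, SSSZ)), Z)), mul(add(Z, Z), add(Z, Z))))
  →7  S(S(add(add(add(SZ, mul(SSZ, SSSZ)), Z), mul(add(Z, Z), add(Z, Z)))))
  →8  S(S(add(add(S(add(Z, mul(SSZ, SSSZ))), Z), mul(add(Z, Z), add(Z, Z)))))
  →9  S(S(add(S(add(add(Z, mul(SSZ, SSSZ)), Z)), mul(add(Z, Z), add(Z, Z)))))
  →10  S(S(S(add(add(add(Z, mul(SSZ, SSSZ)), Z), mul(add(Z, Z), add(Z, Z))))))
  →11  S(S(S(add(add(mul(SSZ, SSSZ), Z), mul(add(Z, Z), add(Z, Z))))))
  →12  S(S(S(add(add(add(SSSZ, mul(SZ, SSSZ)), Z), mul(add(Z, Z), add(Z, Z))))))
  →13  S(S(S(add(add(S(add(SSZ, mul(SZ, SSSZ))), Z), mul(add(Z, Z), add(Z, Z))))))
  →14  S(S(S(add(S(add(add(SSZ, mul(SZ, SSSZ)), Z)), mul(add(Z, Z), add(Z, Z))))))
  →15  S(S(S(S(add(add(add(SSZ, mul(SZ, SSSZ)), Z), mul(add(Z, Z), add(Z, Z)))))))
  →16  S(S(S(S(add(add(S(add(SZ, mul(SZ, SSSZ))), Z), mul(add(Z, Z), add(Z, Z)))))))
  →17  S(S(S(S(add(S(add(add(SZ, mul(SZ, SSSZ)), Z)), mul(add(Z, Z), add(Z, Z)))))))
  →18  S(S(S(S(S(add(add(add(SZ, mul(SZ, SSSZ)), Z), mul(add(Z, Z), add(Z, Z))))))))
  →19  S(S(S(S(S(add(add(S(add(Z, mul(SZ, SSSZ))), Z), mul(add(Z, Z), add(Z, Z))))))))
  →20  S(S(S(S(S(add(S(add(add(Z, mul(SZ, SSSZ)), Z)), mul(add(Z, Z), add(Z, Z))))))))
  →21  S(S(S(S(S(S(add(add(add(Z, mul(SZ, SSSZ)), Z), mul(add(Z, Z), add(Z, Z)))))))))
  →22  S(S(S(S(S(S(add(add(mul(SZ, SSSZ), Z), mul(add(Z, Z), add(Z, Z)))))))))
  →23  S(S(S(S(S(S(add(add(add(SSSZ, mul(Z, SSSZ)), Z), mul(add(Z, Z), add(Z, Z)))))))))
  →24  S(S(S(S(S(S(add(add(S(add(SSZ, mul(Z, SSSZ))), Z), mul(add(Z, Z), add(Z, Z)))))))))
  →25  S(S(S(S(S(S(add(S(add(add(SSZ, mul(Z, SSSZ)), Z)), mul(add(Z, Z), add(Z, Z)))))))))
  →26  S(S(S(S(S(S(S(add(add(add(SSZ, mul(Z, SSSZ)), Z), mul(add(Z, Z), add(Z, Z))))))))))
  →27  S(S(S(S(S(S(S(add(add(S(add(SZ, mul(Z, SSSZ))), Z), mul(add(Z, Z), add(Z, Z))))))))))
  →28  S(S(S(S(S(S(S(add(S(add(add(SZ, mul(Z, SSSZ)), Z)), mul(add(Z, Z), add(Z, Z))))))))))
  →29  S(S(S(S(S(S(S(S(add(add(add(SZ, mul(Z, SSSZ)), Z), mul(add(Z, Z), add(Z, Z)))))))))))
  →30  S(S(S(S(S(S(S(S(add(add(S(add(Z, mul(Z, SSSZ))), Z), mul(add(Z, Z), add(Z, Z)))))))))))
  →31  S(S(S(S(S(S(S(S(add(S(add(add(Z, mul(Z, SSSZ)), Z)), mul(add(Z, Z), add(Z, Z)))))))))))
  →32  S(S(S(S(S(S(S(S(S(add(add(add(Z, mul(Z, SSSZ)), Z), mul(add(Z, Z), add(Z, Z))))))))))))
  →33  S(S(S(S(S(S(S(S(S(add(add(mul(Z, SSSZ), Z), mul(add(Z, Z), add(Z, Z))))))))))))
  →34  S(S(S(S(S(S(S(S(S(add(add(Z, Z), mul(add(Z, Z), add(Z, Z))))))))))))
  →35  S(S(S(S(S(S(S(S(S(add(Z, mul(add(Z, Z), add(Z, Z))))))))))))
  →36  S(S(S(S(S(S(S(S(S(mul(add(Z, Z), add(Z, Z)))))))))))
  →37  S(S(S(S(S(S(S(S(S(mul(Z, add(Z, Z)))))))))))
  →38  S^9(Z)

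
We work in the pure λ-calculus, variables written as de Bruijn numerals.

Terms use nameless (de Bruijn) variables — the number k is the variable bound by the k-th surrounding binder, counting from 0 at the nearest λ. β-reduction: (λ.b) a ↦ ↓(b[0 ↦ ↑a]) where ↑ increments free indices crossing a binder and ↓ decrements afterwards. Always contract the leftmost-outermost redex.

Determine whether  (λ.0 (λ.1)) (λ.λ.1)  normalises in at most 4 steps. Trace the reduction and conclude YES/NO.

  start: (λ.0 (λ.1)) (λ.λ.1)
  →1  (λ.λ.1) (λ.λ.λ.1)
  →2  λ.λ.λ.λ.1

Answer: YES — reaches normal form λ.λ.λ.λ.1 in 2 ≤ 4 steps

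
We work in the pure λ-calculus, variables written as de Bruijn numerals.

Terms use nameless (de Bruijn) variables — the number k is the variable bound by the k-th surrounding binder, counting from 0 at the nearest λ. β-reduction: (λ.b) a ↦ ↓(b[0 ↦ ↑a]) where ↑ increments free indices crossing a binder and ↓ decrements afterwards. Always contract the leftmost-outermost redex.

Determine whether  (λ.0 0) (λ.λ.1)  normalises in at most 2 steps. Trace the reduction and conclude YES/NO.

  start: (λ.0 0) (λ.λ.1)
  [1] (λ.λ.1) (λ.λ.1)
  [2] λ.λ.λ.1

Answer: YES — reaches normal form λ.λ.λ.1 in 2 ≤ 2 steps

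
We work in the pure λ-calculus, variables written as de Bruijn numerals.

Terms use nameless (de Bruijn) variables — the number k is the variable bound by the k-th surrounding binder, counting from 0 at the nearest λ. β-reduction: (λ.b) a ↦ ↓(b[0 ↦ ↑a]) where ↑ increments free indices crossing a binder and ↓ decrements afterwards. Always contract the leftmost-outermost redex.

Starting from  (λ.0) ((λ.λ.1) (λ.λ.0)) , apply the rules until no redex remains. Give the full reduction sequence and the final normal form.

Answer: normal form = λ.λ.λ.0  (in 2 steps)

Derivation:
  start: (λ.0) ((λ.λ.1) (λ.λ.0))
  [1] (λ.λ.1) (λ.λ.0)
  [2] λ.λ.λ.0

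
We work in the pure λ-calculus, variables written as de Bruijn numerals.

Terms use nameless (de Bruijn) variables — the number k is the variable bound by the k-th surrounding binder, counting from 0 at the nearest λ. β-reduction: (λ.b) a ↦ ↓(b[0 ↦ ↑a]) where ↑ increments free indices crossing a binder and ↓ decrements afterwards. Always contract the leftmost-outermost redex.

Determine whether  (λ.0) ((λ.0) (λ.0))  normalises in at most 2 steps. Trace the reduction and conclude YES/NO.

Answer: YES — reaches normal form λ.0 in 2 ≤ 2 steps

Derivation:
  start: (λ.0) ((λ.0) (λ.0))
  [1] (λ.0) (λ.0)
  [2] λ.0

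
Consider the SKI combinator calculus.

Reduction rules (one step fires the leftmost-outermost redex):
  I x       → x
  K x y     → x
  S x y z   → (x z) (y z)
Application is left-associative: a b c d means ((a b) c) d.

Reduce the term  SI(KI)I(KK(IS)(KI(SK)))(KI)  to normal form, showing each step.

  start: SI(KI)I(KK(IS)(KI(SK)))(KI)
  step 1: II(KII)(KK(IS)(KI(SK)))(KI)
  step 2: I(KII)(KK(IS)(KI(SK)))(KI)
  step 3: KII(KK(IS)(KI(SK)))(KI)
  step 4: I(KK(IS)(KI(SK)))(KI)
  step 5: KK(IS)(KI(SK))(KI)
  step 6: K(KI(SK))(KI)
  step 7: KI(SK)
  step 8: I

Answer: normal form = I  (in 8 steps)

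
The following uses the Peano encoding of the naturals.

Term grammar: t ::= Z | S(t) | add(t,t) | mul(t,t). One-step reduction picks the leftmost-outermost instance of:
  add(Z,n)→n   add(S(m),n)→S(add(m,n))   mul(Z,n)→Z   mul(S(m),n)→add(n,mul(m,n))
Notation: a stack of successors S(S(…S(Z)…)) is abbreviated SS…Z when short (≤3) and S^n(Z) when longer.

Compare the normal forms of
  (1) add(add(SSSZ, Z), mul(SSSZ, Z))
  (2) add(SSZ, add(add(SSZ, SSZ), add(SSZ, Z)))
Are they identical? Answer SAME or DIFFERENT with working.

Answer: DIFFERENT — A ⇓ SSSZ, B ⇓ S^8(Z)

Derivation:
Term A:
  start: add(add(SSSZ, Z), mul(SSSZ, Z))
  step 1: add(S(add(SSZ, Z)), mul(SSSZ, Z))
  step 2: S(add(add(SSZ, Z), mul(SSSZ, Z)))
  step 3: S(add(S(add(SZ, Z)), mul(SSSZ, Z)))
  step 4: S(S(add(add(SZ, Z), mul(SSSZ, Z))))
  step 5: S(S(add(S(add(Z, Z)), mul(SSSZ, Z))))
  step 6: S(S(S(add(add(Z, Z), mul(SSSZ, Z)))))
  step 7: S(S(S(add(Z, mul(SSSZ, Z)))))
  step 8: S(S(S(mul(SSSZ, Z))))
  step 9: S(S(S(add(Z, mul(SSZ, Z)))))
  step 10: S(S(S(mul(SSZ, Z))))
  step 11: S(S(S(add(Z, mul(SZ, Z)))))
  step 12: S(S(S(mul(SZ, Z))))
  step 13: S(S(S(add(Z, mul(Z, Z)))))
  step 14: S(S(S(mul(Z, Z))))
  step 15: SSSZ

Term B:
  start: add(SSZ, add(add(SSZ, SSZ), add(SSZ, Z)))
  step 1: S(add(SZ, add(add(SSZ, SSZ), add(SSZ, Z))))
  step 2: S(S(add(Z, add(add(SSZ, SSZ), add(SSZ, Z)))))
  step 3: S(S(add(add(SSZ, SSZ), add(SSZ, Z))))
  step 4: S(S(add(S(add(SZ, SSZ)), add(SSZ, Z))))
  step 5: S(S(S(add(add(SZ, SSZ), add(SSZ, Z)))))
  step 6: S(S(S(add(S(add(Z, SSZ)), add(SSZ, Z)))))
  step 7: S(S(S(S(add(add(Z, SSZ), add(SSZ, Z))))))
  step 8: S(S(S(S(add(SSZ, add(SSZ, Z))))))
  step 9: S(S(S(S(S(add(SZ, add(SSZ, Z)))))))
  step 10: S(S(S(S(S(S(add(Z, add(SSZ, Z))))))))
  step 11: S(S(S(S(S(S(add(SSZ, Z)))))))
  step 12: S(S(S(S(S(S(S(add(SZ, Z))))))))
  step 13: S(S(S(S(S(S(S(S(add(Z, Z)))))))))
  step 14: S^8(Z)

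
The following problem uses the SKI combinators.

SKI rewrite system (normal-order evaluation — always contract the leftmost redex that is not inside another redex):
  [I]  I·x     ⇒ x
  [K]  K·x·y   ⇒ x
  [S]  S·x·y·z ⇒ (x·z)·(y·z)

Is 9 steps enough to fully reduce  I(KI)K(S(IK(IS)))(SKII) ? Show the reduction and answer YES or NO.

  start: I(KI)K(S(IK(IS)))(SKII)
  [1] KIK(S(IK(IS)))(SKII)
  [2] I(S(IK(IS)))(SKII)
  [3] S(IK(IS))(SKII)
  [4] S(K(IS))(SKII)
  [5] S(KS)(SKII)
  [6] S(KS)(KI(II))
  [7] S(KS)I

Answer: YES — reaches normal form S(KS)I in 7 ≤ 9 steps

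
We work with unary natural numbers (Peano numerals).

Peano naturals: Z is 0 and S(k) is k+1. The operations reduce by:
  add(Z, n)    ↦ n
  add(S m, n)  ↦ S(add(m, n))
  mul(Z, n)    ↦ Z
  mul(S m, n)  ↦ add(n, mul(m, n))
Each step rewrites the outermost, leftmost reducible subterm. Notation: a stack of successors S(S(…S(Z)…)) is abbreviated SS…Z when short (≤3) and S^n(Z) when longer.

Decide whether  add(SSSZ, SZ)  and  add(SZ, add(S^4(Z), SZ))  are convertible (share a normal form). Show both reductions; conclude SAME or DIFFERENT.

Answer: DIFFERENT — A ⇓ S^4(Z), B ⇓ S^6(Z)

Derivation:
Term A:
  start: add(SSSZ, SZ)
  step 1: S(add(SSZ, SZ))
  step 2: S(S(add(SZ, SZ)))
  step 3: S(S(S(add(Z, SZ))))
  step 4: S^4(Z)

Term B:
  start: add(SZ, add(S^4(Z), SZ))
  step 1: S(add(Z, add(S^4(Z), SZ)))
  step 2: S(add(S^4(Z), SZ))
  step 3: S(S(add(SSSZ, SZ)))
  step 4: S(S(S(add(SSZ, SZ))))
  step 5: S(S(S(S(add(SZ, SZ)))))
  step 6: S(S(S(S(S(add(Z, SZ))))))
  step 7: S^6(Z)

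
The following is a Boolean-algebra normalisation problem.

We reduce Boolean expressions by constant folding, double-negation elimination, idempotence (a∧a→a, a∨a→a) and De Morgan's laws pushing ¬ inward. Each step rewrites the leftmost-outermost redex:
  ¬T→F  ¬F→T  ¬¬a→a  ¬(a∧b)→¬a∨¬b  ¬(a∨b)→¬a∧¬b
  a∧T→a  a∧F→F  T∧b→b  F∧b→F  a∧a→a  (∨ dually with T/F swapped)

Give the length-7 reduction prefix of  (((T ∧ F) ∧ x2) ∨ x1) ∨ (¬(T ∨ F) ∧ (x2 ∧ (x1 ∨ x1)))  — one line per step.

  start: (((T ∧ F) ∧ x2) ∨ x1) ∨ (¬(T ∨ F) ∧ (x2 ∧ (x1 ∨ x1)))
  →1  ((F ∧ x2) ∨ x1) ∨ (¬(T ∨ F) ∧ (x2 ∧ (x1 ∨ x1)))
  →2  (F ∨ x1) ∨ (¬(T ∨ F) ∧ (x2 ∧ (x1 ∨ x1)))
  →3  x1 ∨ (¬(T ∨ F) ∧ (x2 ∧ (x1 ∨ x1)))
  →4  x1 ∨ ((¬T ∧ ¬F) ∧ (x2 ∧ (x1 ∨ x1)))
  →5  x1 ∨ ((F ∧ ¬F) ∧ (x2 ∧ (x1 ∨ x1)))
  →6  x1 ∨ (F ∧ (x2 ∧ (x1 ∨ x1)))
  →7  x1 ∨ F

Answer: after 7 steps: x1 ∨ F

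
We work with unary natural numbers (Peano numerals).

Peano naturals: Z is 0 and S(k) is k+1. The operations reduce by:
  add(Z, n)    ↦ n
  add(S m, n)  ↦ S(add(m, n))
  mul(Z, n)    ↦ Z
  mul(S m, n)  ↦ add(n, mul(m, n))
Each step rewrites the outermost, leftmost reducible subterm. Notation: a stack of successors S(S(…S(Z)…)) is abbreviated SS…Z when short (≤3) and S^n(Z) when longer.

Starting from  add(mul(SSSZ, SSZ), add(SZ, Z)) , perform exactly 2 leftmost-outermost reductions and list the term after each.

Answer: after 2 steps: add(S(add(SZ, mul(SSZ, SSZ))), add(SZ, Z))

Reduction:
  start: add(mul(SSSZ, SSZ), add(SZ, Z))
  [1] add(add(SSZ, mul(SSZ, SSZ)), add(SZ, Z))
  [2] add(S(add(SZ, mul(SSZ, SSZ))), add(SZ, Z))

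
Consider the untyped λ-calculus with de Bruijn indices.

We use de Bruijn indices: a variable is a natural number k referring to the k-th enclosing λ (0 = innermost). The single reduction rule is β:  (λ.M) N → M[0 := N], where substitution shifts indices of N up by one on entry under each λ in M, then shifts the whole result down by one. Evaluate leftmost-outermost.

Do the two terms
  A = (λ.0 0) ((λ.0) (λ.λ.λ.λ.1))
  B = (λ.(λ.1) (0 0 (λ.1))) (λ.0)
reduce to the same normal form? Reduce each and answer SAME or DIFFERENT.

Answer: DIFFERENT — A ⇓ λ.λ.λ.1, B ⇓ λ.0

Working:
Term A:
  start: (λ.0 0) ((λ.0) (λ.λ.λ.λ.1))
  [1] (λ.0) (λ.λ.λ.λ.1) ((λ.0) (λ.λ.λ.λ.1))
  [2] (λ.λ.λ.λ.1) ((λ.0) (λ.λ.λ.λ.1))
  [3] λ.λ.λ.1

Term B:
  start: (λ.(λ.1) (0 0 (λ.1))) (λ.0)
  [1] (λ.λ.0) ((λ.0) (λ.0) (λ.λ.0))
  [2] λ.0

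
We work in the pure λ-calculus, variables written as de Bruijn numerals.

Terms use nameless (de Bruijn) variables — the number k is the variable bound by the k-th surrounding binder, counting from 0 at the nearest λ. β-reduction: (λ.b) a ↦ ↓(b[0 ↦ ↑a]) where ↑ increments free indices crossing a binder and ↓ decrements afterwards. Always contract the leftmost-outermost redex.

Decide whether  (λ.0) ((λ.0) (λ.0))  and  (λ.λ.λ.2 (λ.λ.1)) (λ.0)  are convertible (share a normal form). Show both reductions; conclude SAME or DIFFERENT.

Answer: DIFFERENT — A ⇓ λ.0, B ⇓ λ.λ.λ.λ.1

Reduction:
Term A:
  start: (λ.0) ((λ.0) (λ.0))
  [1] (λ.0) (λ.0)
  [2] λ.0

Term B:
  start: (λ.λ.λ.2 (λ.λ.1)) (λ.0)
  [1] λ.λ.(λ.0) (λ.λ.1)
  [2] λ.λ.λ.λ.1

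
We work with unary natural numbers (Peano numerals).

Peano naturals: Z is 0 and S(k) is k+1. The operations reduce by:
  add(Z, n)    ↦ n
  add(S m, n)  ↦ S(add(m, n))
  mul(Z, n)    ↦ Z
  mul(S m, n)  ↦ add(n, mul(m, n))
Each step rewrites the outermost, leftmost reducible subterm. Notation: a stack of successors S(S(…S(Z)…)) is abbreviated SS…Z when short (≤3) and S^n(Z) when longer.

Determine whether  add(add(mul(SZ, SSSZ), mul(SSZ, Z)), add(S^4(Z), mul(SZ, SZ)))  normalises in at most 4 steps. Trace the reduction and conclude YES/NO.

Answer: NO — after 4 steps the term is S(add(add(add(SSZ, mul(Z, SSSZ)), mul(SSZ, Z)), add(S^4(Z), mul(SZ, SZ)))), not yet normal

Reduction:
  start: add(add(mul(SZ, SSSZ), mul(SSZ, Z)), add(S^4(Z), mul(SZ, SZ)))
  step 1: add(add(add(SSSZ, mul(Z, SSSZ)), mul(SSZ, Z)), add(S^4(Z), mul(SZ, SZ)))
  step 2: add(add(S(add(SSZ, mul(Z, SSSZ))), mul(SSZ, Z)), add(S^4(Z), mul(SZ, SZ)))
  step 3: add(S(add(add(SSZ, mul(Z, SSSZ)), mul(SSZ, Z))), add(S^4(Z), mul(SZ, SZ)))
  step 4: S(add(add(add(SSZ, mul(Z, SSSZ)), mul(SSZ, Z)), add(S^4(Z), mul(SZ, SZ))))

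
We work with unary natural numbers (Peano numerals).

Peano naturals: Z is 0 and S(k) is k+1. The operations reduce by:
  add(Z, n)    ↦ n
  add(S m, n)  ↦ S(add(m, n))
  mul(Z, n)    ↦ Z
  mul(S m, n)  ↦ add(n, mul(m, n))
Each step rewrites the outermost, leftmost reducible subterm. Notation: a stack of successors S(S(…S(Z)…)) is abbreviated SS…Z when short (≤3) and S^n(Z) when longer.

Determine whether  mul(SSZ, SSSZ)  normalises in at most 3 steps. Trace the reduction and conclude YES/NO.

Answer: NO — after 3 steps the term is S(S(add(SZ, mul(SZ, SSSZ)))), not yet normal

Derivation:
  start: mul(SSZ, SSSZ)
  [1] add(SSSZ, mul(SZ, SSSZ))
  [2] S(add(SSZ, mul(SZ, SSSZ)))
  [3] S(S(add(SZ, mul(SZ, SSSZ))))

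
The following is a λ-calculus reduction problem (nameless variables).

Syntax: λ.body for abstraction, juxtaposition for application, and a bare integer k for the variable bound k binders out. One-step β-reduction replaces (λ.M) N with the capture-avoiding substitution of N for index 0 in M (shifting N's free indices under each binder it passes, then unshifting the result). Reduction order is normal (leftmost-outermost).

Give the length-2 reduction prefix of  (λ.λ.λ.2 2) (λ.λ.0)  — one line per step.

  start: (λ.λ.λ.2 2) (λ.λ.0)
  →1  λ.λ.(λ.λ.0) (λ.λ.0)
  →2  λ.λ.λ.0

Answer: after 2 steps: λ.λ.λ.0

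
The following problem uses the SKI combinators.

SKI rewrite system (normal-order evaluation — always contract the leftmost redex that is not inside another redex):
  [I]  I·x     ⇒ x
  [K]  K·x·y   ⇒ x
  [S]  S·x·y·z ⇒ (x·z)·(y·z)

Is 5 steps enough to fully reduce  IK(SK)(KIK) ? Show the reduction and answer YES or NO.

  start: IK(SK)(KIK)
  [1] K(SK)(KIK)
  [2] SK

Answer: YES — reaches normal form SK in 2 ≤ 5 steps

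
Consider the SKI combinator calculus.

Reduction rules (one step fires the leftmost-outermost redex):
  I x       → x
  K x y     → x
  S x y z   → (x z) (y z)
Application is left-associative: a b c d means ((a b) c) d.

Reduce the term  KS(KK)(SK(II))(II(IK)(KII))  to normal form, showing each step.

Answer: normal form = S(SKI)(KI)  (in 6 steps)

Reduction:
  start: KS(KK)(SK(II))(II(IK)(KII))
  →1  S(SK(II))(II(IK)(KII))
  →2  S(SKI)(II(IK)(KII))
  →3  S(SKI)(I(IK)(KII))
  →4  S(SKI)(IK(KII))
  →5  S(SKI)(K(KII))
  →6  S(SKI)(KI)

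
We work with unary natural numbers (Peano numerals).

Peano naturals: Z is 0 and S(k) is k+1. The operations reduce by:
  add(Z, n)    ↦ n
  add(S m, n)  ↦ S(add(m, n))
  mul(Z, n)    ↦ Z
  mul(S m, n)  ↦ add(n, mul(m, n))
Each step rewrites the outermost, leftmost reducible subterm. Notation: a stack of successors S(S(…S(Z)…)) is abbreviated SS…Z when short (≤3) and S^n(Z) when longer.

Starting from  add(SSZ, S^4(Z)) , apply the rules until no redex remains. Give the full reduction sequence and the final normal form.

  start: add(SSZ, S^4(Z))
  [1] S(add(SZ, S^4(Z)))
  [2] S(S(add(Z, S^4(Z))))
  [3] S^6(Z)

Answer: normal form = S^6(Z)  (in 3 steps)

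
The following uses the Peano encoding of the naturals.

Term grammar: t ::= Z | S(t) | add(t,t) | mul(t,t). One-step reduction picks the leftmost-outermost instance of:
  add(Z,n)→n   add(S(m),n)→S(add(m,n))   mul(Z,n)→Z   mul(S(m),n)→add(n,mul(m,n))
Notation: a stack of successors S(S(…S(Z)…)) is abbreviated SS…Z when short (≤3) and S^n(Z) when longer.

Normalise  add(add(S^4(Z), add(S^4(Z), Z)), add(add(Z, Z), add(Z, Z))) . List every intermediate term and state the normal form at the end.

  start: add(add(S^4(Z), add(S^4(Z), Z)), add(add(Z, Z), add(Z, Z)))
  →1  add(S(add(SSSZ, add(S^4(Z), Z))), add(add(Z, Z), add(Z, Z)))
  →2  S(add(add(SSSZ, add(S^4(Z), Z)), add(add(Z, Z), add(Z, Z))))
  →3  S(add(S(add(SSZ, add(S^4(Z), Z))), add(add(Z, Z), add(Z, Z))))
  →4  S(S(add(add(SSZ, add(S^4(Z), Z)), add(add(Z, Z), add(Z, Z)))))
  →5  S(S(add(S(add(SZ, add(S^4(Z), Z))), add(add(Z, Z), add(Z, Z)))))
  →6  S(S(S(add(add(SZ, add(S^4(Z), Z)), add(add(Z, Z), add(Z, Z))))))
  →7  S(S(S(add(S(add(Z, add(S^4(Z), Z))), add(add(Z, Z), add(Z, Z))))))
  →8  S(S(S(S(add(add(Z, add(S^4(Z), Z)), add(add(Z, Z), add(Z, Z)))))))
  →9  S(S(S(S(add(add(S^4(Z), Z), add(add(Z, Z), add(Z, Z)))))))
  →10  S(S(S(S(add(S(add(SSSZ, Z)), add(add(Z, Z), add(Z, Z)))))))
  →11  S(S(S(S(S(add(add(SSSZ, Z), add(add(Z, Z), add(Z, Z))))))))
  →12  S(S(S(S(S(add(S(add(SSZ, Z)), add(add(Z, Z), add(Z, Z))))))))
  →13  S(S(S(S(S(S(add(add(SSZ, Z), add(add(Z, Z), add(Z, Z)))))))))
  →14  S(S(S(S(S(S(add(S(add(SZ, Z)), add(add(Z, Z), add(Z, Z)))))))))
  →15  S(S(S(S(S(S(S(add(add(SZ, Z), add(add(Z, Z), add(Z, Z))))))))))
  →16  S(S(S(S(S(S(S(add(S(add(Z, Z)), add(add(Z, Z), add(Z, Z))))))))))
  →17  S(S(S(S(S(S(S(S(add(add(Z, Z), add(add(Z, Z), add(Z, Z)))))))))))
  →18  S(S(S(S(S(S(S(S(add(Z, add(add(Z, Z), add(Z, Z)))))))))))
  →19  S(S(S(S(S(S(S(S(add(add(Z, Z), add(Z, Z))))))))))
  →20  S(S(S(S(S(S(S(S(add(Z, add(Z, Z))))))))))
  →21  S(S(S(S(S(S(S(S(add(Z, Z)))))))))
  →22  S^8(Z)

Answer: normal form = S^8(Z)  (in 22 steps)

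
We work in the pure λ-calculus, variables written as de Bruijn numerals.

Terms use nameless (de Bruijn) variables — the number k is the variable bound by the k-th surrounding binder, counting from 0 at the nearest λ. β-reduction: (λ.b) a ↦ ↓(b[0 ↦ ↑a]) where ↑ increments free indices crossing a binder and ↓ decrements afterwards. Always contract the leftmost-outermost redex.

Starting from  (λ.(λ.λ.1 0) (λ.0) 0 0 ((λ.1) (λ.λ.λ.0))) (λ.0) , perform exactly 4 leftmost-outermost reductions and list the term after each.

Answer: after 4 steps: (λ.0) (λ.0) ((λ.λ.0) (λ.λ.λ.0))

Working:
  start: (λ.(λ.λ.1 0) (λ.0) 0 0 ((λ.1) (λ.λ.λ.0))) (λ.0)
  [1] (λ.λ.1 0) (λ.0) (λ.0) (λ.0) ((λ.λ.0) (λ.λ.λ.0))
  [2] (λ.(λ.0) 0) (λ.0) (λ.0) ((λ.λ.0) (λ.λ.λ.0))
  [3] (λ.0) (λ.0) (λ.0) ((λ.λ.0) (λ.λ.λ.0))
  [4] (λ.0) (λ.0) ((λ.λ.0) (λ.λ.λ.0))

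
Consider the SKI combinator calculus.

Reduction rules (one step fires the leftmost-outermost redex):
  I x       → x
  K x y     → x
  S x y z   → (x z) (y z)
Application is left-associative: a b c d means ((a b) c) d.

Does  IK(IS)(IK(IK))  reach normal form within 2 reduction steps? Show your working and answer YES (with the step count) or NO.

  start: IK(IS)(IK(IK))
  →1  K(IS)(IK(IK))
  →2  IS

Answer: NO — after 2 steps the term is IS, not yet normal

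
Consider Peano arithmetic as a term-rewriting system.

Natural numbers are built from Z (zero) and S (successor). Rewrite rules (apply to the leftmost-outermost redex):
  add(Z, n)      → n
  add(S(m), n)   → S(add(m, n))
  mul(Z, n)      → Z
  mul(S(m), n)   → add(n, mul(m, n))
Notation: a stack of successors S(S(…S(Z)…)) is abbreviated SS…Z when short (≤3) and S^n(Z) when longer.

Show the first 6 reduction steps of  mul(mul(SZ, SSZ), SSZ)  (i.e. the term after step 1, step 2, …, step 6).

  start: mul(mul(SZ, SSZ), SSZ)
  [1] mul(add(SSZ, mul(Z, SSZ)), SSZ)
  [2] mul(S(add(SZ, mul(Z, SSZ))), SSZ)
  [3] add(SSZ, mul(add(SZ, mul(Z, SSZ)), SSZ))
  [4] S(add(SZ, mul(add(SZ, mul(Z, SSZ)), SSZ)))
  [5] S(S(add(Z, mul(add(SZ, mul(Z, SSZ)), SSZ))))
  [6] S(S(mul(add(SZ, mul(Z, SSZ)), SSZ)))

Answer: after 6 steps: S(S(mul(add(SZ, mul(Z, SSZ)), SSZ)))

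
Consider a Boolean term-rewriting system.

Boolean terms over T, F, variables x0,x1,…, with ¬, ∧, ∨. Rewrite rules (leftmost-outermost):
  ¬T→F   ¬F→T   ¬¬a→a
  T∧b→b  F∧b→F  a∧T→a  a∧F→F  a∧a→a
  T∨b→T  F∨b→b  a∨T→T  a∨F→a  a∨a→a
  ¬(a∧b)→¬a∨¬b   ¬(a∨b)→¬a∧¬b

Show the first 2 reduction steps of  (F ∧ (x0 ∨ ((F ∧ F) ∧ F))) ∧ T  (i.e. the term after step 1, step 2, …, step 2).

Answer: after 2 steps: F

Working:
  start: (F ∧ (x0 ∨ ((F ∧ F) ∧ F))) ∧ T
  [1] F ∧ (x0 ∨ ((F ∧ F) ∧ F))
  [2] F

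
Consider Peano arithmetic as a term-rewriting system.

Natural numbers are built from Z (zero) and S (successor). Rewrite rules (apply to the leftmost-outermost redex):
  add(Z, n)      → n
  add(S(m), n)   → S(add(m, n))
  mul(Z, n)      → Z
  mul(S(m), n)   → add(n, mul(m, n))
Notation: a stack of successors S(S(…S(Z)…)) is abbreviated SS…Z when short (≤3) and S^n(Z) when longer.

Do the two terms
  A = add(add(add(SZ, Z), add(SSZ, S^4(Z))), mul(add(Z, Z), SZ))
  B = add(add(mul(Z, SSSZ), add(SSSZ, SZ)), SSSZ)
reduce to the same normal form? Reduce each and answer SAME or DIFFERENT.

Term A:
  start: add(add(add(SZ, Z), add(SSZ, S^4(Z))), mul(add(Z, Z), SZ))
  step 1: add(add(S(add(Z, Z)), add(SSZ, S^4(Z))), mul(add(Z, Z), SZ))
  step 2: add(S(add(add(Z, Z), add(SSZ, S^4(Z)))), mul(add(Z, Z), SZ))
  step 3: S(add(add(add(Z, Z), add(SSZ, S^4(Z))), mul(add(Z, Z), SZ)))
  step 4: S(add(add(Z, add(SSZ, S^4(Z))), mul(add(Z, Z), SZ)))
  step 5: S(add(add(SSZ, S^4(Z)), mul(add(Z, Z), SZ)))
  step 6: S(add(S(add(SZ, S^4(Z))), mul(add(Z, Z), SZ)))
  step 7: S(S(add(add(SZ, S^4(Z)), mul(add(Z, Z), SZ))))
  step 8: S(S(add(S(add(Z, S^4(Z))), mul(add(Z, Z), SZ))))
  step 9: S(S(S(add(add(Z, S^4(Z)), mul(add(Z, Z), SZ)))))
  step 10: S(S(S(add(S^4(Z), mul(add(Z, Z), SZ)))))
  step 11: S(S(S(S(add(SSSZ, mul(add(Z, Z), SZ))))))
  step 12: S(S(S(S(S(add(SSZ, mul(add(Z, Z), SZ)))))))
  step 13: S(S(S(S(S(S(add(SZ, mul(add(Z, Z), SZ))))))))
  step 14: S(S(S(S(S(S(S(add(Z, mul(add(Z, Z), SZ)))))))))
  step 15: S(S(S(S(S(S(S(mul(add(Z, Z), SZ))))))))
  step 16: S(S(S(S(S(S(S(mul(Z, SZ))))))))
  step 17: S^7(Z)

Term B:
  start: add(add(mul(Z, SSSZ), add(SSSZ, SZ)), SSSZ)
  step 1: add(add(Z, add(SSSZ, SZ)), SSSZ)
  step 2: add(add(SSSZ, SZ), SSSZ)
  step 3: add(S(add(SSZ, SZ)), SSSZ)
  step 4: S(add(add(SSZ, SZ), SSSZ))
  step 5: S(add(S(add(SZ, SZ)), SSSZ))
  step 6: S(S(add(add(SZ, SZ), SSSZ)))
  step 7: S(S(add(S(add(Z, SZ)), SSSZ)))
  step 8: S(S(S(add(add(Z, SZ), SSSZ))))
  step 9: S(S(S(add(SZ, SSSZ))))
  step 10: S(S(S(S(add(Z, SSSZ)))))
  step 11: S^7(Z)

Answer: SAME — A ⇓ S^7(Z), B ⇓ S^7(Z)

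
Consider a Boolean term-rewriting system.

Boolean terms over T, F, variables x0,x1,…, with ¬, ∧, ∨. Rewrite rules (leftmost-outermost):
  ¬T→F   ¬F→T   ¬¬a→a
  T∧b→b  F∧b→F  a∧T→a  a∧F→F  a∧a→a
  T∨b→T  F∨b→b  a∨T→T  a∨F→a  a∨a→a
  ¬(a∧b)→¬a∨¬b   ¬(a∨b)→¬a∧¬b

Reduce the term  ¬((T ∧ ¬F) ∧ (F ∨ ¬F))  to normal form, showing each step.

  start: ¬((T ∧ ¬F) ∧ (F ∨ ¬F))
  →1  ¬(T ∧ ¬F) ∨ ¬(F ∨ ¬F)
  →2  (¬T ∨ ¬¬F) ∨ ¬(F ∨ ¬F)
  →3  (F ∨ ¬¬F) ∨ ¬(F ∨ ¬F)
  →4  ¬¬F ∨ ¬(F ∨ ¬F)
  →5  F ∨ ¬(F ∨ ¬F)
  →6  ¬(F ∨ ¬F)
  →7  ¬F ∧ ¬¬F
  →8  T ∧ ¬¬F
  →9  ¬¬F
  →10  F

Answer: normal form = F  (in 10 steps)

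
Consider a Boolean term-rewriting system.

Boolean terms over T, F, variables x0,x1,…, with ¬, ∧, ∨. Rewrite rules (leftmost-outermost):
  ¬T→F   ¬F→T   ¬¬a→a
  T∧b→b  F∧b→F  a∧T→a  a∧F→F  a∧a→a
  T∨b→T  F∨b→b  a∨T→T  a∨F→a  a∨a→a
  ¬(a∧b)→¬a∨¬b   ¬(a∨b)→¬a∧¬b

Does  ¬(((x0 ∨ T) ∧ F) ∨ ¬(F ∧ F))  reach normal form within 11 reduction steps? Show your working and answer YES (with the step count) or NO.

  start: ¬(((x0 ∨ T) ∧ F) ∨ ¬(F ∧ F))
  [1] ¬((x0 ∨ T) ∧ F) ∧ ¬¬(F ∧ F)
  [2] (¬(x0 ∨ T) ∨ ¬F) ∧ ¬¬(F ∧ F)
  [3] ((¬x0 ∧ ¬T) ∨ ¬F) ∧ ¬¬(F ∧ F)
  [4] ((¬x0 ∧ F) ∨ ¬F) ∧ ¬¬(F ∧ F)
  [5] (F ∨ ¬F) ∧ ¬¬(F ∧ F)
  [6] ¬F ∧ ¬¬(F ∧ F)
  [7] T ∧ ¬¬(F ∧ F)
  [8] ¬¬(F ∧ F)
  [9] F ∧ F
  [10] F

Answer: YES — reaches normal form F in 10 ≤ 11 steps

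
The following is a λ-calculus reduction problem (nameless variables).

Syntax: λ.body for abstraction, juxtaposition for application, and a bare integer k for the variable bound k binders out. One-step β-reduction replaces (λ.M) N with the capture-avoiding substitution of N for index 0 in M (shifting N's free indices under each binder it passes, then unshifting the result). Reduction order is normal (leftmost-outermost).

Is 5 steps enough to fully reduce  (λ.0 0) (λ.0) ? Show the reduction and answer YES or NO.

Answer: YES — reaches normal form λ.0 in 2 ≤ 5 steps

Working:
  start: (λ.0 0) (λ.0)
  →1  (λ.0) (λ.0)
  →2  λ.0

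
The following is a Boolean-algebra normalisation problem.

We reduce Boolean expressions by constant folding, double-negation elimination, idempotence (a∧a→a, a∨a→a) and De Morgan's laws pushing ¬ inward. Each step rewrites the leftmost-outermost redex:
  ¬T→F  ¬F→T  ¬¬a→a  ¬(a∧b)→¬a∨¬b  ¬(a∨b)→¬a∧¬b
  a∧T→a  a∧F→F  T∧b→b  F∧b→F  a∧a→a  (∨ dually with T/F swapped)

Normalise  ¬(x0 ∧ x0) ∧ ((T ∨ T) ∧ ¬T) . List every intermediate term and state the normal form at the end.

Answer: normal form = F  (in 6 steps)

Working:
  start: ¬(x0 ∧ x0) ∧ ((T ∨ T) ∧ ¬T)
  →1  (¬x0 ∨ ¬x0) ∧ ((T ∨ T) ∧ ¬T)
  →2  ¬x0 ∧ ((T ∨ T) ∧ ¬T)
  →3  ¬x0 ∧ (T ∧ ¬T)
  →4  ¬x0 ∧ ¬T
  →5  ¬x0 ∧ F
  →6  F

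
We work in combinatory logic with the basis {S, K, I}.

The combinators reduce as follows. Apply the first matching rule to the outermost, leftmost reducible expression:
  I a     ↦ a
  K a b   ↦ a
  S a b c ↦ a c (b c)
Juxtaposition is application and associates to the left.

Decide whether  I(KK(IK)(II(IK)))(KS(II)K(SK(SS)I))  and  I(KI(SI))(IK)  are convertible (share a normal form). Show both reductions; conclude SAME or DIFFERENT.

Answer: SAME — A ⇓ K, B ⇓ K

Reduction:
Term A:
  start: I(KK(IK)(II(IK)))(KS(II)K(SK(SS)I))
  →1  KK(IK)(II(IK))(KS(II)K(SK(SS)I))
  →2  K(II(IK))(KS(II)K(SK(SS)I))
  →3  II(IK)
  →4  I(IK)
  →5  IK
  →6  K

Term B:
  start: I(KI(SI))(IK)
  →1  KI(SI)(IK)
  →2  I(IK)
  →3  IK
  →4  K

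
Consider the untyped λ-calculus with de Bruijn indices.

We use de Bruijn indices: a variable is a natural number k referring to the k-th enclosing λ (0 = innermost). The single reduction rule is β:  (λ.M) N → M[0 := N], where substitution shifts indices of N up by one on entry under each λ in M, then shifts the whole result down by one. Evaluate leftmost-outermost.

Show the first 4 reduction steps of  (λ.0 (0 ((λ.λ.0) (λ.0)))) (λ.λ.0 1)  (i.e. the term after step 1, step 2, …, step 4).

Answer: after 4 steps: λ.0 (λ.0 (λ.0))

Reduction:
  start: (λ.0 (0 ((λ.λ.0) (λ.0)))) (λ.λ.0 1)
  step 1: (λ.λ.0 1) ((λ.λ.0 1) ((λ.λ.0) (λ.0)))
  step 2: λ.0 ((λ.λ.0 1) ((λ.λ.0) (λ.0)))
  step 3: λ.0 (λ.0 ((λ.λ.0) (λ.0)))
  step 4: λ.0 (λ.0 (λ.0))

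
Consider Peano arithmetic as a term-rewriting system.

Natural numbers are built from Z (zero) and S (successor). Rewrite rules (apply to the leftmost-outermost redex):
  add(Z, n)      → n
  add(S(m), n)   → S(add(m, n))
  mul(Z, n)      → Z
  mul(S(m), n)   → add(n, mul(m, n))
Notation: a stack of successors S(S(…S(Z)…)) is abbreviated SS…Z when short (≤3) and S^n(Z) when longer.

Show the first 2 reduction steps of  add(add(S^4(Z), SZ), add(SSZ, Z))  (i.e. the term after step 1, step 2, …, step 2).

Answer: after 2 steps: S(add(add(SSSZ, SZ), add(SSZ, Z)))

Reduction:
  start: add(add(S^4(Z), SZ), add(SSZ, Z))
  step 1: add(S(add(SSSZ, SZ)), add(SSZ, Z))
  step 2: S(add(add(SSSZ, SZ), add(SSZ, Z)))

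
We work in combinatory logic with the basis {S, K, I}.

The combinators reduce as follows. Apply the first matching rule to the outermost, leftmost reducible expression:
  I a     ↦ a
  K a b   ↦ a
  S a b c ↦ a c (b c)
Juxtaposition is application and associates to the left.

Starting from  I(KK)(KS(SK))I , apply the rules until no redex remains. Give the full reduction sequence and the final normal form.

Answer: normal form = KI  (in 2 steps)

Reduction:
  start: I(KK)(KS(SK))I
  [1] KK(KS(SK))I
  [2] KI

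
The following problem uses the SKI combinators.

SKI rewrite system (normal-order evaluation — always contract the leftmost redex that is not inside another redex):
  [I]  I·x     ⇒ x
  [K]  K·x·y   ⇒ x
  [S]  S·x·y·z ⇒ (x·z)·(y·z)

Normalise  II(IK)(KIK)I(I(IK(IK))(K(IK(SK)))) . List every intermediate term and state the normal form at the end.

Answer: normal form = K  (in 10 steps)

Reduction:
  start: II(IK)(KIK)I(I(IK(IK))(K(IK(SK))))
  step 1: I(IK)(KIK)I(I(IK(IK))(K(IK(SK))))
  step 2: IK(KIK)I(I(IK(IK))(K(IK(SK))))
  step 3: K(KIK)I(I(IK(IK))(K(IK(SK))))
  step 4: KIK(I(IK(IK))(K(IK(SK))))
  step 5: I(I(IK(IK))(K(IK(SK))))
  step 6: I(IK(IK))(K(IK(SK)))
  step 7: IK(IK)(K(IK(SK)))
  step 8: K(IK)(K(IK(SK)))
  step 9: IK
  step 10: K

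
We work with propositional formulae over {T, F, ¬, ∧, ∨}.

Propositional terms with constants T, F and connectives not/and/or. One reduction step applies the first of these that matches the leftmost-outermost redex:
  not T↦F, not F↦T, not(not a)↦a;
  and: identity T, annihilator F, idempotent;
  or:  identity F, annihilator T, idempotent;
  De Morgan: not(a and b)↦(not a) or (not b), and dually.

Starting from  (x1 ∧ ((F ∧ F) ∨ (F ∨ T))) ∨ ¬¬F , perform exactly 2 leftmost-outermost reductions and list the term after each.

  start: (x1 ∧ ((F ∧ F) ∨ (F ∨ T))) ∨ ¬¬F
  →1  (x1 ∧ (F ∨ (F ∨ T))) ∨ ¬¬F
  →2  (x1 ∧ (F ∨ T)) ∨ ¬¬F

Answer: after 2 steps: (x1 ∧ (F ∨ T)) ∨ ¬¬F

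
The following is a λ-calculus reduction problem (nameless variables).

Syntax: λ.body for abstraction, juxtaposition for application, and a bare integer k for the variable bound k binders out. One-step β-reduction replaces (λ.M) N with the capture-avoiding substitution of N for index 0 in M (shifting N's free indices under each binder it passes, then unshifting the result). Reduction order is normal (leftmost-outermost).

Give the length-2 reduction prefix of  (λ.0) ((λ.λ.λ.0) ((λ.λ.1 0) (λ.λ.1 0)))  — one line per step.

  start: (λ.0) ((λ.λ.λ.0) ((λ.λ.1 0) (λ.λ.1 0)))
  →1  (λ.λ.λ.0) ((λ.λ.1 0) (λ.λ.1 0))
  →2  λ.λ.0

Answer: after 2 steps: λ.λ.0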